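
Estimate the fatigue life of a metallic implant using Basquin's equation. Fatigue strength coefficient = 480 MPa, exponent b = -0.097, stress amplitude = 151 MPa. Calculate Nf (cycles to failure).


sigma_a = sigma_f' * (2Nf)^b
2Nf = (sigma_a/sigma_f')^(1/b)
2Nf = (151/480)^(1/-0.097)
2Nf = 150654.59
Nf = 7.533e+04


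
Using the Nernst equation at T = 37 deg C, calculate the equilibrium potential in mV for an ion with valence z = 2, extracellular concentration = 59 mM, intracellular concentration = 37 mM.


E = (RT/(zF)) * ln(C_out/C_in)
T = 37 + 273.15 = 310.15 K
E = (8.314 * 310.15 / (2 * 96485)) * ln(59/37)
E = 6.235 mV


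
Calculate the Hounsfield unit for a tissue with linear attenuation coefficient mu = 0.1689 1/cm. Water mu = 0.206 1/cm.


HU = ((mu_tissue - mu_water) / mu_water) * 1000
HU = ((0.1689 - 0.206) / 0.206) * 1000
HU = -180.1


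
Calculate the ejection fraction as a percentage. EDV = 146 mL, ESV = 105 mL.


SV = EDV - ESV = 146 - 105 = 41 mL
EF = SV/EDV * 100 = 41/146 * 100
EF = 28.08%


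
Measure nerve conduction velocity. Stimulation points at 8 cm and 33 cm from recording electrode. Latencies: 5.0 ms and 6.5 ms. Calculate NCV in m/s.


Distance = (33 - 8) / 100 = 0.25 m
dt = (6.5 - 5.0) / 1000 = 0.0015 s
NCV = dist / dt = 166.7 m/s


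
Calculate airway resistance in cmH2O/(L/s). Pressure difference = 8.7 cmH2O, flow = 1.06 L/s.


R = dP / flow
R = 8.7 / 1.06
R = 8.208 cmH2O/(L/s)


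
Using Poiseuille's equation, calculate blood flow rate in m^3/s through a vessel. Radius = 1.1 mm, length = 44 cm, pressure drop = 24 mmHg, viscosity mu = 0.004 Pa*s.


Q = pi*r^4*dP / (8*mu*L)
r = 0.0011 m, L = 0.44 m
dP = 24 mmHg = 3199.728 Pa
Q = 1.0453e-06 m^3/s


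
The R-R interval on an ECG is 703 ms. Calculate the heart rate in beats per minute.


HR = 60 / RR_interval(s)
RR = 703 ms = 0.703 s
HR = 60 / 0.703 = 85.35 bpm


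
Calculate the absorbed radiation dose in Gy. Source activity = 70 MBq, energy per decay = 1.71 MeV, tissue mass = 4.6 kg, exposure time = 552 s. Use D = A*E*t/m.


A = 70 MBq = 7.0000e+07 Bq
E = 1.71 MeV = 2.73942e-13 J
D = A*E*t/m = 7.0000e+07*2.73942e-13*552/4.6
D = 0.002301 Gy


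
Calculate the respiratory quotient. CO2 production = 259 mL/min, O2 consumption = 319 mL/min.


RQ = VCO2 / VO2
RQ = 259 / 319
RQ = 0.8119


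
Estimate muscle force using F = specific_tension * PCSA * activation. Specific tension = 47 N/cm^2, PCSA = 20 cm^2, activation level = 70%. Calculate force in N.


F = sigma * PCSA * activation
F = 47 * 20 * 0.7
F = 658 N


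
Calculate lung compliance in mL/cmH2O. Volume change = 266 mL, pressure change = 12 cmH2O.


C = dV / dP
C = 266 / 12
C = 22.17 mL/cmH2O


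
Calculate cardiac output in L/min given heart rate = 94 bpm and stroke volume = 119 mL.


CO = HR * SV
CO = 94 * 119 / 1000
CO = 11.19 L/min


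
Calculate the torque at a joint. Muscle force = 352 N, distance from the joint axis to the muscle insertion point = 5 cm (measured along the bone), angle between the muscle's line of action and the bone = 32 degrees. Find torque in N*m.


Torque = F * d * sin(theta)   (moment arm = d*sin(theta))
d = 5 cm = 0.05 m
Torque = 352 * 0.05 * sin(32)
Torque = 9.327 N*m


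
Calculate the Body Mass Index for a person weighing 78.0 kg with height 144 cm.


BMI = weight / height^2
height = 144 cm = 1.44 m
BMI = 78.0 / 1.44^2
BMI = 37.62 kg/m^2


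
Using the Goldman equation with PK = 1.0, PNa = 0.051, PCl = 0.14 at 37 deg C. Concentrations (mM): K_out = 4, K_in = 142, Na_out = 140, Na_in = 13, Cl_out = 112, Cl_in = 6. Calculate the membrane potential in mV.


Vm = (RT/F)*ln((PK*Ko + PNa*Nao + PCl*Cli)/(PK*Ki + PNa*Nai + PCl*Clo))
Numer = 11.98, Denom = 158.343
Vm = -68.99 mV


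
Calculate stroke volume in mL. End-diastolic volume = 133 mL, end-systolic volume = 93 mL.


SV = EDV - ESV
SV = 133 - 93
SV = 40 mL


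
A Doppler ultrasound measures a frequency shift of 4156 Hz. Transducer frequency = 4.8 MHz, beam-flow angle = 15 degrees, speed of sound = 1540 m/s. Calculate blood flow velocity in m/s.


v = fd * c / (2 * f0 * cos(theta))
v = 4156 * 1540 / (2 * 4.8000e+06 * cos(15))
v = 0.6902 m/s


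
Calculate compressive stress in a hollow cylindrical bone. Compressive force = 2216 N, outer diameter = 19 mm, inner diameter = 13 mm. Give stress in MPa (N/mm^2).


A = pi*(r_o^2 - r_i^2)
r_o = 9.5 mm, r_i = 6.5 mm
A = 150.796 mm^2
sigma = F/A = 2216 / 150.796
sigma = 14.7 MPa


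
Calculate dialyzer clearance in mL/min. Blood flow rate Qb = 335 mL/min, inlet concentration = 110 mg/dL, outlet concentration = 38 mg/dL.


K = Qb * (Cb_in - Cb_out) / Cb_in
K = 335 * (110 - 38) / 110
K = 219.3 mL/min


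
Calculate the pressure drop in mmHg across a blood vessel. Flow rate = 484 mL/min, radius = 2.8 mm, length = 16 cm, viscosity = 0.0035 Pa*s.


dP = 8*mu*L*Q / (pi*r^4)
Q = 484 mL/min = 8.06667e-06 m^3/s
dP = 187.15 Pa = 187.15 / 133.322 mmHg = 1.404 mmHg


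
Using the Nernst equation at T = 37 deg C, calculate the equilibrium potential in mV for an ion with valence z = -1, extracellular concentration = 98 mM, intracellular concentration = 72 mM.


E = (RT/(zF)) * ln(C_out/C_in)
T = 37 + 273.15 = 310.15 K
E = (8.314 * 310.15 / (-1 * 96485)) * ln(98/72)
E = -8.239 mV


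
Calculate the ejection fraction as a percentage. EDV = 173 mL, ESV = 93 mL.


SV = EDV - ESV = 173 - 93 = 80 mL
EF = SV/EDV * 100 = 80/173 * 100
EF = 46.24%


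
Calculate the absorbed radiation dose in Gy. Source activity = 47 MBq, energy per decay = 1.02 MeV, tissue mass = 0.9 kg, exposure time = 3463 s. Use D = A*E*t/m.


A = 47 MBq = 4.7000e+07 Bq
E = 1.02 MeV = 1.63404e-13 J
D = A*E*t/m = 4.7000e+07*1.63404e-13*3463/0.9
D = 0.02955 Gy


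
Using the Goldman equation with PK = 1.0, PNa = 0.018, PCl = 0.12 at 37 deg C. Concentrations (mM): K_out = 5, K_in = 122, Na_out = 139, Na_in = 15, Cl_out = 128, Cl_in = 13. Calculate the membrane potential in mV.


Vm = (RT/F)*ln((PK*Ko + PNa*Nao + PCl*Cli)/(PK*Ki + PNa*Nai + PCl*Clo))
Numer = 9.062, Denom = 137.63
Vm = -72.71 mV


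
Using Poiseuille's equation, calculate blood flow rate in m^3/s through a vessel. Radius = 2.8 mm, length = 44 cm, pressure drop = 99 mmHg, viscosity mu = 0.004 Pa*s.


Q = pi*r^4*dP / (8*mu*L)
r = 0.0028 m, L = 0.44 m
dP = 99 mmHg = 13198.878 Pa
Q = 1.8102e-04 m^3/s


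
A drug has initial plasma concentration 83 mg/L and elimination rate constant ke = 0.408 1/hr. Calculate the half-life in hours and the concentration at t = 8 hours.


t_half = ln(2) / ke = 0.693147 / 0.408 = 1.699 hr
C(t) = C0 * exp(-ke*t) = 83 * exp(-0.408*8)
C(8) = 3.174 mg/L


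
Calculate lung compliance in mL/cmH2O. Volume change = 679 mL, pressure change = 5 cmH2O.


C = dV / dP
C = 679 / 5
C = 135.8 mL/cmH2O


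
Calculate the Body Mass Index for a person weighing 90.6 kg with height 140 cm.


BMI = weight / height^2
height = 140 cm = 1.4 m
BMI = 90.6 / 1.4^2
BMI = 46.22 kg/m^2


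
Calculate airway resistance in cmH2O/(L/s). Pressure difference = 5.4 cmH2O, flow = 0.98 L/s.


R = dP / flow
R = 5.4 / 0.98
R = 5.51 cmH2O/(L/s)


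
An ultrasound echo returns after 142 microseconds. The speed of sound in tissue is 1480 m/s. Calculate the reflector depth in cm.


depth = c * t / 2
t = 142 us = 1.4200e-04 s
depth = 1480 * 1.4200e-04 / 2
depth = 0.10508 m = 10.508 cm


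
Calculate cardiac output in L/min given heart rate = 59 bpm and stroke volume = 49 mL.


CO = HR * SV
CO = 59 * 49 / 1000
CO = 2.891 L/min


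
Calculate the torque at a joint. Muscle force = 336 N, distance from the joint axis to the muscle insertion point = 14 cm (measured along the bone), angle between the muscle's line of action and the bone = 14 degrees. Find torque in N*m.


Torque = F * d * sin(theta)   (moment arm = d*sin(theta))
d = 14 cm = 0.14 m
Torque = 336 * 0.14 * sin(14)
Torque = 11.38 N*m


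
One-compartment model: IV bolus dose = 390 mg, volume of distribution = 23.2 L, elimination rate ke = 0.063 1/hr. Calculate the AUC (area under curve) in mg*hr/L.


C0 = Dose/Vd = 390/23.2 = 16.8103 mg/L
AUC = C0/ke = 16.8103/0.063
AUC = 266.8 mg*hr/L


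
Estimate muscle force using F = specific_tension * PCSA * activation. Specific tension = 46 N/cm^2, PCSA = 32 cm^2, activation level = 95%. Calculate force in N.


F = sigma * PCSA * activation
F = 46 * 32 * 0.95
F = 1398 N


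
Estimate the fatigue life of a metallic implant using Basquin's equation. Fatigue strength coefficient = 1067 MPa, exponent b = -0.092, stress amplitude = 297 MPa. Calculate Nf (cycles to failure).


sigma_a = sigma_f' * (2Nf)^b
2Nf = (sigma_a/sigma_f')^(1/b)
2Nf = (297/1067)^(1/-0.092)
2Nf = 1089038.3
Nf = 5.445e+05


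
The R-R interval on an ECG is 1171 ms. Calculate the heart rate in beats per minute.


HR = 60 / RR_interval(s)
RR = 1171 ms = 1.171 s
HR = 60 / 1.171 = 51.24 bpm


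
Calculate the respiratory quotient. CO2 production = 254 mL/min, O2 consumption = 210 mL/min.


RQ = VCO2 / VO2
RQ = 254 / 210
RQ = 1.21


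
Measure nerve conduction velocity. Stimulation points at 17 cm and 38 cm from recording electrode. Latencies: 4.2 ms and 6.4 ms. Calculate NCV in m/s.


Distance = (38 - 17) / 100 = 0.21 m
dt = (6.4 - 4.2) / 1000 = 0.0022 s
NCV = dist / dt = 95.45 m/s


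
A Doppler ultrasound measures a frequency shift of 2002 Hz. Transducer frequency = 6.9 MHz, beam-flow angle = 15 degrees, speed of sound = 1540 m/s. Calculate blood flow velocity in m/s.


v = fd * c / (2 * f0 * cos(theta))
v = 2002 * 1540 / (2 * 6.9000e+06 * cos(15))
v = 0.2313 m/s


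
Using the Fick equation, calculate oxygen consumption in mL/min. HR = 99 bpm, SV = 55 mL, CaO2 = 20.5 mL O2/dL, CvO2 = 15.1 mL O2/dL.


CO = HR*SV = 99*55/1000 = 5.445 L/min
a-v O2 diff = 20.5 - 15.1 = 5.4 mL/dL
VO2 = CO * (CaO2-CvO2) * 10 dL/L
VO2 = 5.445 * 5.4 * 10
VO2 = 294 mL/min


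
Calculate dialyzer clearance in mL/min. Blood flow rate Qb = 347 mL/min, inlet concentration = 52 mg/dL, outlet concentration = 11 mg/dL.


K = Qb * (Cb_in - Cb_out) / Cb_in
K = 347 * (52 - 11) / 52
K = 273.6 mL/min


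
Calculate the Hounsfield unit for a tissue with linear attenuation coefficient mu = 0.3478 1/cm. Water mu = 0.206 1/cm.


HU = ((mu_tissue - mu_water) / mu_water) * 1000
HU = ((0.3478 - 0.206) / 0.206) * 1000
HU = 688.3


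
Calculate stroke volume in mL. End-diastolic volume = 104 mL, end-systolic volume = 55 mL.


SV = EDV - ESV
SV = 104 - 55
SV = 49 mL


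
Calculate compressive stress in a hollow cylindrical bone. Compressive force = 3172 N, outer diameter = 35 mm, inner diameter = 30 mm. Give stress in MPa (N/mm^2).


A = pi*(r_o^2 - r_i^2)
r_o = 17.5 mm, r_i = 15 mm
A = 255.254 mm^2
sigma = F/A = 3172 / 255.254
sigma = 12.43 MPa


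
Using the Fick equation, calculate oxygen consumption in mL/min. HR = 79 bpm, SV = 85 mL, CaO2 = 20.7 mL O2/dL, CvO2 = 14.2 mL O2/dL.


CO = HR*SV = 79*85/1000 = 6.715 L/min
a-v O2 diff = 20.7 - 14.2 = 6.5 mL/dL
VO2 = CO * (CaO2-CvO2) * 10 dL/L
VO2 = 6.715 * 6.5 * 10
VO2 = 436.5 mL/min


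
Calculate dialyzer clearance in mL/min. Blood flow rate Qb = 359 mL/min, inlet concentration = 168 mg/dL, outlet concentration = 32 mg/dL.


K = Qb * (Cb_in - Cb_out) / Cb_in
K = 359 * (168 - 32) / 168
K = 290.6 mL/min


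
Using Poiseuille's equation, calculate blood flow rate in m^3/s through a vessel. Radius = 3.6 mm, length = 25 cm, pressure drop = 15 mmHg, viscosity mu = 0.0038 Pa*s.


Q = pi*r^4*dP / (8*mu*L)
r = 0.0036 m, L = 0.25 m
dP = 15 mmHg = 1999.83 Pa
Q = 1.3885e-04 m^3/s


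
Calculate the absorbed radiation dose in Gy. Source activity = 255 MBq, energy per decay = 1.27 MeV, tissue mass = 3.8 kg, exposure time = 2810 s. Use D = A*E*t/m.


A = 255 MBq = 2.5500e+08 Bq
E = 1.27 MeV = 2.03454e-13 J
D = A*E*t/m = 2.5500e+08*2.03454e-13*2810/3.8
D = 0.03836 Gy


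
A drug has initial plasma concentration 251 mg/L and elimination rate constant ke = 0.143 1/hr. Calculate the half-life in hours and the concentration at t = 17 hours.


t_half = ln(2) / ke = 0.693147 / 0.143 = 4.847 hr
C(t) = C0 * exp(-ke*t) = 251 * exp(-0.143*17)
C(17) = 22.08 mg/L


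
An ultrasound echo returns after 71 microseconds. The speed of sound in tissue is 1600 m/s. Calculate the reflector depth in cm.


depth = c * t / 2
t = 71 us = 7.1000e-05 s
depth = 1600 * 7.1000e-05 / 2
depth = 0.0568 m = 5.68 cm


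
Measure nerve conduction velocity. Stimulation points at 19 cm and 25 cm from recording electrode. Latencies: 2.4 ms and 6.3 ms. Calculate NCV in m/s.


Distance = (25 - 19) / 100 = 0.06 m
dt = (6.3 - 2.4) / 1000 = 0.0039 s
NCV = dist / dt = 15.38 m/s


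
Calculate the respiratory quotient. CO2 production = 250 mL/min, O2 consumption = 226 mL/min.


RQ = VCO2 / VO2
RQ = 250 / 226
RQ = 1.106


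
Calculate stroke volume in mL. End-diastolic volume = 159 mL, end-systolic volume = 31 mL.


SV = EDV - ESV
SV = 159 - 31
SV = 128 mL


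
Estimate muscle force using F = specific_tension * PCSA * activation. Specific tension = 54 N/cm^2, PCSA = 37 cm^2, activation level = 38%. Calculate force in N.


F = sigma * PCSA * activation
F = 54 * 37 * 0.38
F = 759.2 N


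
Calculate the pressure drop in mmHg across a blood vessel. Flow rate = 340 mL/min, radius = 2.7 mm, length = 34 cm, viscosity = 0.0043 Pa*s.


dP = 8*mu*L*Q / (pi*r^4)
Q = 340 mL/min = 5.66667e-06 m^3/s
dP = 396.972 Pa = 396.972 / 133.322 mmHg = 2.978 mmHg


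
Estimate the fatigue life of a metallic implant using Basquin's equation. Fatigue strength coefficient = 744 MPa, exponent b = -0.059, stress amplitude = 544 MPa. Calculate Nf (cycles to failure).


sigma_a = sigma_f' * (2Nf)^b
2Nf = (sigma_a/sigma_f')^(1/b)
2Nf = (544/744)^(1/-0.059)
2Nf = 201.67157
Nf = 100.8


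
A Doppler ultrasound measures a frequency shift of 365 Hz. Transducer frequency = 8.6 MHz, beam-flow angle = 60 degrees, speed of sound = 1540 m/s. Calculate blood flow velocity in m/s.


v = fd * c / (2 * f0 * cos(theta))
v = 365 * 1540 / (2 * 8.6000e+06 * cos(60))
v = 0.06536 m/s


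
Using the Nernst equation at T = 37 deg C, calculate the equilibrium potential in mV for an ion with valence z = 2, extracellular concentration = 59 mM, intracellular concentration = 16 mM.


E = (RT/(zF)) * ln(C_out/C_in)
T = 37 + 273.15 = 310.15 K
E = (8.314 * 310.15 / (2 * 96485)) * ln(59/16)
E = 17.44 mV


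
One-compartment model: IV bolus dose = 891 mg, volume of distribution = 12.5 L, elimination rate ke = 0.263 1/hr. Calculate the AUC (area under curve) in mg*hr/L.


C0 = Dose/Vd = 891/12.5 = 71.28 mg/L
AUC = C0/ke = 71.28/0.263
AUC = 271 mg*hr/L


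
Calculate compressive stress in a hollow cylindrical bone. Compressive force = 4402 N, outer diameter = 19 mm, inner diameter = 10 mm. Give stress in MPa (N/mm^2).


A = pi*(r_o^2 - r_i^2)
r_o = 9.5 mm, r_i = 5 mm
A = 204.989 mm^2
sigma = F/A = 4402 / 204.989
sigma = 21.47 MPa


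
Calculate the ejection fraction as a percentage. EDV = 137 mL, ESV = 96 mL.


SV = EDV - ESV = 137 - 96 = 41 mL
EF = SV/EDV * 100 = 41/137 * 100
EF = 29.93%


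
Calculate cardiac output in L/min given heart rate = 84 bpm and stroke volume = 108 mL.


CO = HR * SV
CO = 84 * 108 / 1000
CO = 9.072 L/min


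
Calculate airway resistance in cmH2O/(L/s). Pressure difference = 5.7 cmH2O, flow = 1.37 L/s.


R = dP / flow
R = 5.7 / 1.37
R = 4.161 cmH2O/(L/s)


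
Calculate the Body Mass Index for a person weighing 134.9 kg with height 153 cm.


BMI = weight / height^2
height = 153 cm = 1.53 m
BMI = 134.9 / 1.53^2
BMI = 57.63 kg/m^2


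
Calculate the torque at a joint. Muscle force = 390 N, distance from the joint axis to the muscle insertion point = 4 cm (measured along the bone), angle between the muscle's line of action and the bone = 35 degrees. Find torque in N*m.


Torque = F * d * sin(theta)   (moment arm = d*sin(theta))
d = 4 cm = 0.04 m
Torque = 390 * 0.04 * sin(35)
Torque = 8.948 N*m


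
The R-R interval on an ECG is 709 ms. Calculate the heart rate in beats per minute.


HR = 60 / RR_interval(s)
RR = 709 ms = 0.709 s
HR = 60 / 0.709 = 84.63 bpm


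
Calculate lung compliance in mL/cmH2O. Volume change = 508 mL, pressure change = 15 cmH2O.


C = dV / dP
C = 508 / 15
C = 33.87 mL/cmH2O


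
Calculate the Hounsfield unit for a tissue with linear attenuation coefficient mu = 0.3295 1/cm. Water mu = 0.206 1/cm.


HU = ((mu_tissue - mu_water) / mu_water) * 1000
HU = ((0.3295 - 0.206) / 0.206) * 1000
HU = 599.5


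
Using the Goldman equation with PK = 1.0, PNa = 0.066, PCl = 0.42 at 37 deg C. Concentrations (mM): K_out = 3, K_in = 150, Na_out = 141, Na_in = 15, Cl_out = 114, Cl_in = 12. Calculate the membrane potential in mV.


Vm = (RT/F)*ln((PK*Ko + PNa*Nao + PCl*Cli)/(PK*Ki + PNa*Nai + PCl*Clo))
Numer = 17.346, Denom = 198.87
Vm = -65.19 mV


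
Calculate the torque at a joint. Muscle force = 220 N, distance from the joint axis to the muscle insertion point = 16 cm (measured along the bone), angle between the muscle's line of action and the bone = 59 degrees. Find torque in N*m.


Torque = F * d * sin(theta)   (moment arm = d*sin(theta))
d = 16 cm = 0.16 m
Torque = 220 * 0.16 * sin(59)
Torque = 30.17 N*m


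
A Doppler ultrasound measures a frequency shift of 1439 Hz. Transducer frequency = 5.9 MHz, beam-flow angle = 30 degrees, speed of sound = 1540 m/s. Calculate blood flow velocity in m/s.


v = fd * c / (2 * f0 * cos(theta))
v = 1439 * 1540 / (2 * 5.9000e+06 * cos(30))
v = 0.2169 m/s


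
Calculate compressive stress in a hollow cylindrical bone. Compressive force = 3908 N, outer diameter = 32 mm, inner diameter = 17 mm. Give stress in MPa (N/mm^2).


A = pi*(r_o^2 - r_i^2)
r_o = 16 mm, r_i = 8.5 mm
A = 577.268 mm^2
sigma = F/A = 3908 / 577.268
sigma = 6.77 MPa


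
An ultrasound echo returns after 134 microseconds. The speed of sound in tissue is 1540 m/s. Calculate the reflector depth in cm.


depth = c * t / 2
t = 134 us = 1.3400e-04 s
depth = 1540 * 1.3400e-04 / 2
depth = 0.10318 m = 10.318 cm


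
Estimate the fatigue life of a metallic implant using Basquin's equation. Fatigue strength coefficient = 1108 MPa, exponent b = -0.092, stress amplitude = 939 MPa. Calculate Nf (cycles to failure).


sigma_a = sigma_f' * (2Nf)^b
2Nf = (sigma_a/sigma_f')^(1/b)
2Nf = (939/1108)^(1/-0.092)
2Nf = 6.0428381
Nf = 3.021


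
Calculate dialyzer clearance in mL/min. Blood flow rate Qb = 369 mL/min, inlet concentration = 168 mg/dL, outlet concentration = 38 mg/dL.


K = Qb * (Cb_in - Cb_out) / Cb_in
K = 369 * (168 - 38) / 168
K = 285.5 mL/min


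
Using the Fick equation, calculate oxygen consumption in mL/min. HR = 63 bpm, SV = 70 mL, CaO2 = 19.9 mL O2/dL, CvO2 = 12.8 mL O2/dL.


CO = HR*SV = 63*70/1000 = 4.41 L/min
a-v O2 diff = 19.9 - 12.8 = 7.1 mL/dL
VO2 = CO * (CaO2-CvO2) * 10 dL/L
VO2 = 4.41 * 7.1 * 10
VO2 = 313.1 mL/min


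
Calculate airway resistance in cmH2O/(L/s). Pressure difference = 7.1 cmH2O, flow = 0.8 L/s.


R = dP / flow
R = 7.1 / 0.8
R = 8.875 cmH2O/(L/s)


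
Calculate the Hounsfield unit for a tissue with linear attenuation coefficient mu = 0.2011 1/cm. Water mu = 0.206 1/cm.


HU = ((mu_tissue - mu_water) / mu_water) * 1000
HU = ((0.2011 - 0.206) / 0.206) * 1000
HU = -23.79


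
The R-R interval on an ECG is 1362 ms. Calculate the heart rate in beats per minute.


HR = 60 / RR_interval(s)
RR = 1362 ms = 1.362 s
HR = 60 / 1.362 = 44.05 bpm


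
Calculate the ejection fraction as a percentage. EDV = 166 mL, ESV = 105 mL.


SV = EDV - ESV = 166 - 105 = 61 mL
EF = SV/EDV * 100 = 61/166 * 100
EF = 36.75%


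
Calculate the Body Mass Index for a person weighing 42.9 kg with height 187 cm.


BMI = weight / height^2
height = 187 cm = 1.87 m
BMI = 42.9 / 1.87^2
BMI = 12.27 kg/m^2


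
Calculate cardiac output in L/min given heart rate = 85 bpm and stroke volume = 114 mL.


CO = HR * SV
CO = 85 * 114 / 1000
CO = 9.69 L/min


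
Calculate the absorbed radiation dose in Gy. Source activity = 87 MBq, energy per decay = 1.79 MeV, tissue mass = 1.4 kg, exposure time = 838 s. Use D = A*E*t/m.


A = 87 MBq = 8.7000e+07 Bq
E = 1.79 MeV = 2.86758e-13 J
D = A*E*t/m = 8.7000e+07*2.86758e-13*838/1.4
D = 0.01493 Gy


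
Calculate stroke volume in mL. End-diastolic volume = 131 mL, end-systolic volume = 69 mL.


SV = EDV - ESV
SV = 131 - 69
SV = 62 mL


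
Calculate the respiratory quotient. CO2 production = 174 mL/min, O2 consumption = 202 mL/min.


RQ = VCO2 / VO2
RQ = 174 / 202
RQ = 0.8614


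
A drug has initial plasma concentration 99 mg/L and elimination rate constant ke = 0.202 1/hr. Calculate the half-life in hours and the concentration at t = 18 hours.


t_half = ln(2) / ke = 0.693147 / 0.202 = 3.431 hr
C(t) = C0 * exp(-ke*t) = 99 * exp(-0.202*18)
C(18) = 2.609 mg/L


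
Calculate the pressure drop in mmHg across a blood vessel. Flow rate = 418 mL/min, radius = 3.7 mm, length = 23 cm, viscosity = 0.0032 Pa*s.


dP = 8*mu*L*Q / (pi*r^4)
Q = 418 mL/min = 6.96667e-06 m^3/s
dP = 69.6685 Pa = 69.6685 / 133.322 mmHg = 0.5226 mmHg


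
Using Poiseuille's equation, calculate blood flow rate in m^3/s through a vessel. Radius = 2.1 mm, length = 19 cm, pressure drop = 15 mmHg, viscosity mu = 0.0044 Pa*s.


Q = pi*r^4*dP / (8*mu*L)
r = 0.0021 m, L = 0.19 m
dP = 15 mmHg = 1999.83 Pa
Q = 1.8269e-05 m^3/s


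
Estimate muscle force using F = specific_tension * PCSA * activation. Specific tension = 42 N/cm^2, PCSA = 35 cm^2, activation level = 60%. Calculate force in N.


F = sigma * PCSA * activation
F = 42 * 35 * 0.6
F = 882 N


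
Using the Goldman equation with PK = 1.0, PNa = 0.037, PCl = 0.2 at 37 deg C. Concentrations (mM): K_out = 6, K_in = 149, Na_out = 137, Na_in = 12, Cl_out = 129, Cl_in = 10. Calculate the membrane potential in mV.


Vm = (RT/F)*ln((PK*Ko + PNa*Nao + PCl*Cli)/(PK*Ki + PNa*Nai + PCl*Clo))
Numer = 13.069, Denom = 175.244
Vm = -69.38 mV


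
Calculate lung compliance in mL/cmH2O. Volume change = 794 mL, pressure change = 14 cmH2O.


C = dV / dP
C = 794 / 14
C = 56.71 mL/cmH2O


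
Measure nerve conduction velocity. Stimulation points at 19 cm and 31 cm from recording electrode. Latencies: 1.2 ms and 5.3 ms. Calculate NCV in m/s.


Distance = (31 - 19) / 100 = 0.12 m
dt = (5.3 - 1.2) / 1000 = 0.0041 s
NCV = dist / dt = 29.27 m/s


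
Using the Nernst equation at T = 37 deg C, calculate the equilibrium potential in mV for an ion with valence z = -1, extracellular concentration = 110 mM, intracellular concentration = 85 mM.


E = (RT/(zF)) * ln(C_out/C_in)
T = 37 + 273.15 = 310.15 K
E = (8.314 * 310.15 / (-1 * 96485)) * ln(110/85)
E = -6.891 mV


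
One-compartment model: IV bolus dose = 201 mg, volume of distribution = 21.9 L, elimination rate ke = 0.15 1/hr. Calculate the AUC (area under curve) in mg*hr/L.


C0 = Dose/Vd = 201/21.9 = 9.17808 mg/L
AUC = C0/ke = 9.17808/0.15
AUC = 61.19 mg*hr/L


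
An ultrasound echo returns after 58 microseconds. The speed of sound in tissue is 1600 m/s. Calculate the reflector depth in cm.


depth = c * t / 2
t = 58 us = 5.8000e-05 s
depth = 1600 * 5.8000e-05 / 2
depth = 0.0464 m = 4.64 cm


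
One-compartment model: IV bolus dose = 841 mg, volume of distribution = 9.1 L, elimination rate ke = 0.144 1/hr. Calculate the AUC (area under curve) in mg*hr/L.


C0 = Dose/Vd = 841/9.1 = 92.4176 mg/L
AUC = C0/ke = 92.4176/0.144
AUC = 641.8 mg*hr/L


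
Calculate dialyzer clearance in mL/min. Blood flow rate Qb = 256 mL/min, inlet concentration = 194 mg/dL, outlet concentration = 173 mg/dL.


K = Qb * (Cb_in - Cb_out) / Cb_in
K = 256 * (194 - 173) / 194
K = 27.71 mL/min


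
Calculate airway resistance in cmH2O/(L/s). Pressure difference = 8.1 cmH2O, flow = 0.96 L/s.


R = dP / flow
R = 8.1 / 0.96
R = 8.438 cmH2O/(L/s)


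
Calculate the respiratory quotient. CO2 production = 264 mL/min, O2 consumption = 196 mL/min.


RQ = VCO2 / VO2
RQ = 264 / 196
RQ = 1.347


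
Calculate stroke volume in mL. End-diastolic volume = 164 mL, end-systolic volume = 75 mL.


SV = EDV - ESV
SV = 164 - 75
SV = 89 mL


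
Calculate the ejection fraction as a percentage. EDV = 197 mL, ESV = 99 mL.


SV = EDV - ESV = 197 - 99 = 98 mL
EF = SV/EDV * 100 = 98/197 * 100
EF = 49.75%


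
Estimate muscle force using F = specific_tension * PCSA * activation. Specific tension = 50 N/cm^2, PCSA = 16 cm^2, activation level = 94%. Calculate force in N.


F = sigma * PCSA * activation
F = 50 * 16 * 0.94
F = 752 N


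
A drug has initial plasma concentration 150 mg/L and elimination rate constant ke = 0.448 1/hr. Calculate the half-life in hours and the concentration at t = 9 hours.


t_half = ln(2) / ke = 0.693147 / 0.448 = 1.547 hr
C(t) = C0 * exp(-ke*t) = 150 * exp(-0.448*9)
C(9) = 2.661 mg/L


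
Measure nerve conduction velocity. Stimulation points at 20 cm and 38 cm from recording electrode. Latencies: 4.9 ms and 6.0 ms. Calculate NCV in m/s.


Distance = (38 - 20) / 100 = 0.18 m
dt = (6.0 - 4.9) / 1000 = 0.0011 s
NCV = dist / dt = 163.6 m/s


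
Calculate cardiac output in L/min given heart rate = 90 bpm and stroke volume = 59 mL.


CO = HR * SV
CO = 90 * 59 / 1000
CO = 5.31 L/min


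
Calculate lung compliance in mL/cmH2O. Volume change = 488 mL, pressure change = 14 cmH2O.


C = dV / dP
C = 488 / 14
C = 34.86 mL/cmH2O


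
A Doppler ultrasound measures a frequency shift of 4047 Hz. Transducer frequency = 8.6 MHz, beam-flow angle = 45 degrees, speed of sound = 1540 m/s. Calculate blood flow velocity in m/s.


v = fd * c / (2 * f0 * cos(theta))
v = 4047 * 1540 / (2 * 8.6000e+06 * cos(45))
v = 0.5124 m/s


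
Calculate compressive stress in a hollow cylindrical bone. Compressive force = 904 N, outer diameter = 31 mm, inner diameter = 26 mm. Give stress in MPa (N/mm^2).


A = pi*(r_o^2 - r_i^2)
r_o = 15.5 mm, r_i = 13 mm
A = 223.838 mm^2
sigma = F/A = 904 / 223.838
sigma = 4.039 MPa


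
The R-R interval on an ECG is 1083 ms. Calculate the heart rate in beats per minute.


HR = 60 / RR_interval(s)
RR = 1083 ms = 1.083 s
HR = 60 / 1.083 = 55.4 bpm


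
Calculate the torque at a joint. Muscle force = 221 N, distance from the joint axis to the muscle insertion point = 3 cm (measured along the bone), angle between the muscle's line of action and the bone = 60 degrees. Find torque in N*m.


Torque = F * d * sin(theta)   (moment arm = d*sin(theta))
d = 3 cm = 0.03 m
Torque = 221 * 0.03 * sin(60)
Torque = 5.742 N*m


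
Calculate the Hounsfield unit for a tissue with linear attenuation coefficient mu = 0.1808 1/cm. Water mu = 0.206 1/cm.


HU = ((mu_tissue - mu_water) / mu_water) * 1000
HU = ((0.1808 - 0.206) / 0.206) * 1000
HU = -122.3


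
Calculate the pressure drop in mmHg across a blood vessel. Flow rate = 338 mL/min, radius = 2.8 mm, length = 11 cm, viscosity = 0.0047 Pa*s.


dP = 8*mu*L*Q / (pi*r^4)
Q = 338 mL/min = 5.63333e-06 m^3/s
dP = 120.66 Pa = 120.66 / 133.322 mmHg = 0.905 mmHg


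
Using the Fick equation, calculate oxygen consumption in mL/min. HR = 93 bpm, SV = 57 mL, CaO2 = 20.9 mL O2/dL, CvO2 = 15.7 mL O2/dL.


CO = HR*SV = 93*57/1000 = 5.301 L/min
a-v O2 diff = 20.9 - 15.7 = 5.2 mL/dL
VO2 = CO * (CaO2-CvO2) * 10 dL/L
VO2 = 5.301 * 5.2 * 10
VO2 = 275.7 mL/min


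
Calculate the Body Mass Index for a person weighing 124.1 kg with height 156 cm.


BMI = weight / height^2
height = 156 cm = 1.56 m
BMI = 124.1 / 1.56^2
BMI = 50.99 kg/m^2


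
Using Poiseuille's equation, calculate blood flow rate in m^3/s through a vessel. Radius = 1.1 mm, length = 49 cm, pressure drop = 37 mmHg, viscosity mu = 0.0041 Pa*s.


Q = pi*r^4*dP / (8*mu*L)
r = 0.0011 m, L = 0.49 m
dP = 37 mmHg = 4932.914 Pa
Q = 1.4117e-06 m^3/s


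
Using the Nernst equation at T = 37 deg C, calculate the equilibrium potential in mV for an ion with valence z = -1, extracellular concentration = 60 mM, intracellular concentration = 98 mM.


E = (RT/(zF)) * ln(C_out/C_in)
T = 37 + 273.15 = 310.15 K
E = (8.314 * 310.15 / (-1 * 96485)) * ln(60/98)
E = 13.11 mV


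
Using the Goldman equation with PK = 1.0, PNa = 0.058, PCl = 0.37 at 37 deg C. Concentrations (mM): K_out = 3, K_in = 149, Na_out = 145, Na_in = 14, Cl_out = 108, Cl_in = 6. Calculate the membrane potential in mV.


Vm = (RT/F)*ln((PK*Ko + PNa*Nao + PCl*Cli)/(PK*Ki + PNa*Nai + PCl*Clo))
Numer = 13.63, Denom = 189.772
Vm = -70.38 mV


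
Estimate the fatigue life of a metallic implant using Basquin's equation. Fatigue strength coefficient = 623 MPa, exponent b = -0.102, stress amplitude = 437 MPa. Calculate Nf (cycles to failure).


sigma_a = sigma_f' * (2Nf)^b
2Nf = (sigma_a/sigma_f')^(1/b)
2Nf = (437/623)^(1/-0.102)
2Nf = 32.349586
Nf = 16.17


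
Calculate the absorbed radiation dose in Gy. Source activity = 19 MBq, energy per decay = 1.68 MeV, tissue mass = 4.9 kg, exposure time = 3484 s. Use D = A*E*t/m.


A = 19 MBq = 1.9000e+07 Bq
E = 1.68 MeV = 2.69136e-13 J
D = A*E*t/m = 1.9000e+07*2.69136e-13*3484/4.9
D = 0.003636 Gy


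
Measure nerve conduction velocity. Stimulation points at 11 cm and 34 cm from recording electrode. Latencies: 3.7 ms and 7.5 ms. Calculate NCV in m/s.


Distance = (34 - 11) / 100 = 0.23 m
dt = (7.5 - 3.7) / 1000 = 0.0038 s
NCV = dist / dt = 60.53 m/s


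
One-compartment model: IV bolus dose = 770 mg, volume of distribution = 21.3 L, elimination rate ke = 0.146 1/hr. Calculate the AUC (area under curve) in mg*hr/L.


C0 = Dose/Vd = 770/21.3 = 36.1502 mg/L
AUC = C0/ke = 36.1502/0.146
AUC = 247.6 mg*hr/L


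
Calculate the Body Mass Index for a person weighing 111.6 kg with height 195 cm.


BMI = weight / height^2
height = 195 cm = 1.95 m
BMI = 111.6 / 1.95^2
BMI = 29.35 kg/m^2


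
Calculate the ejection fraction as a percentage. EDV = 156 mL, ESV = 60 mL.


SV = EDV - ESV = 156 - 60 = 96 mL
EF = SV/EDV * 100 = 96/156 * 100
EF = 61.54%


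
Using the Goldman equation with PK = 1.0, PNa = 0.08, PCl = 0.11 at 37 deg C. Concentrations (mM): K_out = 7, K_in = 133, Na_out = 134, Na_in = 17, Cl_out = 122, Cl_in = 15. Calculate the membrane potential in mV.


Vm = (RT/F)*ln((PK*Ko + PNa*Nao + PCl*Cli)/(PK*Ki + PNa*Nai + PCl*Clo))
Numer = 19.37, Denom = 147.78
Vm = -54.31 mV


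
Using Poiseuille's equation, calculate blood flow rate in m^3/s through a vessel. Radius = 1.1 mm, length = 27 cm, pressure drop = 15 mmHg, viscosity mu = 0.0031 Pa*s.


Q = pi*r^4*dP / (8*mu*L)
r = 0.0011 m, L = 0.27 m
dP = 15 mmHg = 1999.83 Pa
Q = 1.3737e-06 m^3/s


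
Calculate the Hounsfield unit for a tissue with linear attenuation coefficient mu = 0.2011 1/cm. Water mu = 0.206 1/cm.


HU = ((mu_tissue - mu_water) / mu_water) * 1000
HU = ((0.2011 - 0.206) / 0.206) * 1000
HU = -23.79


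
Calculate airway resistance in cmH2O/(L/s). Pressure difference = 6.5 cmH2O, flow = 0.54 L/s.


R = dP / flow
R = 6.5 / 0.54
R = 12.04 cmH2O/(L/s)


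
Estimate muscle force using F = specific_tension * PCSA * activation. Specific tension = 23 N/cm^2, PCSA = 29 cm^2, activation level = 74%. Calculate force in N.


F = sigma * PCSA * activation
F = 23 * 29 * 0.74
F = 493.6 N


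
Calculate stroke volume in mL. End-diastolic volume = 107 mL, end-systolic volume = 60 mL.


SV = EDV - ESV
SV = 107 - 60
SV = 47 mL


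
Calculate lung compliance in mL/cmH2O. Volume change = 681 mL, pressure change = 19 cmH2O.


C = dV / dP
C = 681 / 19
C = 35.84 mL/cmH2O


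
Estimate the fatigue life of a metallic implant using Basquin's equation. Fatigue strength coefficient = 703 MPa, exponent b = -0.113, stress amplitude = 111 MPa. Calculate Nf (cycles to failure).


sigma_a = sigma_f' * (2Nf)^b
2Nf = (sigma_a/sigma_f')^(1/b)
2Nf = (111/703)^(1/-0.113)
2Nf = 12419141
Nf = 6.2096e+06


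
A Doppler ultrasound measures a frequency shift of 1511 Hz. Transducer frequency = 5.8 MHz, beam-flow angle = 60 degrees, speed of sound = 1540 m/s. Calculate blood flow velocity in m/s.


v = fd * c / (2 * f0 * cos(theta))
v = 1511 * 1540 / (2 * 5.8000e+06 * cos(60))
v = 0.4012 m/s


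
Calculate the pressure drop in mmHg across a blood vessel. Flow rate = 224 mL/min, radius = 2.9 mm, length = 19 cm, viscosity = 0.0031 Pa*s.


dP = 8*mu*L*Q / (pi*r^4)
Q = 224 mL/min = 3.73333e-06 m^3/s
dP = 79.1698 Pa = 79.1698 / 133.322 mmHg = 0.5938 mmHg


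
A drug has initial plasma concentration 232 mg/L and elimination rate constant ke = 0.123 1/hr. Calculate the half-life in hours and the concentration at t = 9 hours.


t_half = ln(2) / ke = 0.693147 / 0.123 = 5.635 hr
C(t) = C0 * exp(-ke*t) = 232 * exp(-0.123*9)
C(9) = 76.69 mg/L


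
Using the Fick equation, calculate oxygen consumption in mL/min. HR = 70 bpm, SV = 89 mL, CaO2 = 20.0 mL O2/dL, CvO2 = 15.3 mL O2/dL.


CO = HR*SV = 70*89/1000 = 6.23 L/min
a-v O2 diff = 20.0 - 15.3 = 4.7 mL/dL
VO2 = CO * (CaO2-CvO2) * 10 dL/L
VO2 = 6.23 * 4.7 * 10
VO2 = 292.8 mL/min


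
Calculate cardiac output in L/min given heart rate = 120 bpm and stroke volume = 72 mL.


CO = HR * SV
CO = 120 * 72 / 1000
CO = 8.64 L/min


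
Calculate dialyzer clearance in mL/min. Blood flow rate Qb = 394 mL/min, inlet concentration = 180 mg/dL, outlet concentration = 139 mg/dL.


K = Qb * (Cb_in - Cb_out) / Cb_in
K = 394 * (180 - 139) / 180
K = 89.74 mL/min


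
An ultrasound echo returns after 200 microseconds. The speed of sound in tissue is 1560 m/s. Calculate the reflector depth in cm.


depth = c * t / 2
t = 200 us = 2.0000e-04 s
depth = 1560 * 2.0000e-04 / 2
depth = 0.156 m = 15.6 cm


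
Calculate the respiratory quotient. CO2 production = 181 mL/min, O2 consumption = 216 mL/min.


RQ = VCO2 / VO2
RQ = 181 / 216
RQ = 0.838


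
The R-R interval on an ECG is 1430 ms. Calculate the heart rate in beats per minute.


HR = 60 / RR_interval(s)
RR = 1430 ms = 1.43 s
HR = 60 / 1.43 = 41.96 bpm


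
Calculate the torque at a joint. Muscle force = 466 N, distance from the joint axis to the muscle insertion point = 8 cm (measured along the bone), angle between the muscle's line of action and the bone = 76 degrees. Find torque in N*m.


Torque = F * d * sin(theta)   (moment arm = d*sin(theta))
d = 8 cm = 0.08 m
Torque = 466 * 0.08 * sin(76)
Torque = 36.17 N*m


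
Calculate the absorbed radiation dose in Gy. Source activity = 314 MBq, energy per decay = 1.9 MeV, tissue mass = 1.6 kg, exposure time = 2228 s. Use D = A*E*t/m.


A = 314 MBq = 3.1400e+08 Bq
E = 1.9 MeV = 3.0438e-13 J
D = A*E*t/m = 3.1400e+08*3.0438e-13*2228/1.6
D = 0.1331 Gy


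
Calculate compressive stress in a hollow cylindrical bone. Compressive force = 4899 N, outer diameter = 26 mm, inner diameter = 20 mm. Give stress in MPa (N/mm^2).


A = pi*(r_o^2 - r_i^2)
r_o = 13 mm, r_i = 10 mm
A = 216.77 mm^2
sigma = F/A = 4899 / 216.77
sigma = 22.6 MPa


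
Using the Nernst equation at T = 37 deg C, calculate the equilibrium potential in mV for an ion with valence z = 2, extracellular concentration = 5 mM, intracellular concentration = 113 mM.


E = (RT/(zF)) * ln(C_out/C_in)
T = 37 + 273.15 = 310.15 K
E = (8.314 * 310.15 / (2 * 96485)) * ln(5/113)
E = -41.66 mV


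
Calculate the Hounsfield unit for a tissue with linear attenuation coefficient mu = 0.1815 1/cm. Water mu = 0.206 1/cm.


HU = ((mu_tissue - mu_water) / mu_water) * 1000
HU = ((0.1815 - 0.206) / 0.206) * 1000
HU = -118.9


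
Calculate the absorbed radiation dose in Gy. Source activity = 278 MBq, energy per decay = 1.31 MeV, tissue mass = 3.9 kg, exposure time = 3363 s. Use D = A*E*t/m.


A = 278 MBq = 2.7800e+08 Bq
E = 1.31 MeV = 2.09862e-13 J
D = A*E*t/m = 2.7800e+08*2.09862e-13*3363/3.9
D = 0.05031 Gy


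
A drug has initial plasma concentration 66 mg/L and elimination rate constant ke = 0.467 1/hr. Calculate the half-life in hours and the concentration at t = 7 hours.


t_half = ln(2) / ke = 0.693147 / 0.467 = 1.484 hr
C(t) = C0 * exp(-ke*t) = 66 * exp(-0.467*7)
C(7) = 2.511 mg/L


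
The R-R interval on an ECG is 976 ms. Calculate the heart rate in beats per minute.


HR = 60 / RR_interval(s)
RR = 976 ms = 0.976 s
HR = 60 / 0.976 = 61.48 bpm


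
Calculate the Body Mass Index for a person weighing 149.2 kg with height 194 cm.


BMI = weight / height^2
height = 194 cm = 1.94 m
BMI = 149.2 / 1.94^2
BMI = 39.64 kg/m^2


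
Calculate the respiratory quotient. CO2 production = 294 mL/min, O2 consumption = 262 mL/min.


RQ = VCO2 / VO2
RQ = 294 / 262
RQ = 1.122


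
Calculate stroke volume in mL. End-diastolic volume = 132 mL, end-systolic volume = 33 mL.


SV = EDV - ESV
SV = 132 - 33
SV = 99 mL


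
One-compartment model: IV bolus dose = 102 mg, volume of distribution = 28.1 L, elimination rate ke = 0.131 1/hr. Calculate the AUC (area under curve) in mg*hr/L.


C0 = Dose/Vd = 102/28.1 = 3.62989 mg/L
AUC = C0/ke = 3.62989/0.131
AUC = 27.71 mg*hr/L


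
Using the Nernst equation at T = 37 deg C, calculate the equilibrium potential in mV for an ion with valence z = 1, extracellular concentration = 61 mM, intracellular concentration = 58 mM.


E = (RT/(zF)) * ln(C_out/C_in)
T = 37 + 273.15 = 310.15 K
E = (8.314 * 310.15 / (1 * 96485)) * ln(61/58)
E = 1.348 mV


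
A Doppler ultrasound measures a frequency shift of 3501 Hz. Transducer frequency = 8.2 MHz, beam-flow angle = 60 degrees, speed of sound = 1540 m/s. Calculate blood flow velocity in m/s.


v = fd * c / (2 * f0 * cos(theta))
v = 3501 * 1540 / (2 * 8.2000e+06 * cos(60))
v = 0.6575 m/s


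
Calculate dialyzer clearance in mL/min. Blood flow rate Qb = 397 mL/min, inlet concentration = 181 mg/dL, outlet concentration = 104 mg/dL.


K = Qb * (Cb_in - Cb_out) / Cb_in
K = 397 * (181 - 104) / 181
K = 168.9 mL/min


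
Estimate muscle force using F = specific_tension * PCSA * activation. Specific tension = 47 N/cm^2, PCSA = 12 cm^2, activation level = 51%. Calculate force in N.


F = sigma * PCSA * activation
F = 47 * 12 * 0.51
F = 287.6 N


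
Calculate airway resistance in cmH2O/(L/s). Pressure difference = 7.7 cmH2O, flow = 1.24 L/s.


R = dP / flow
R = 7.7 / 1.24
R = 6.21 cmH2O/(L/s)


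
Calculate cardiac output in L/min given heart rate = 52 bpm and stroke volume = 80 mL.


CO = HR * SV
CO = 52 * 80 / 1000
CO = 4.16 L/min


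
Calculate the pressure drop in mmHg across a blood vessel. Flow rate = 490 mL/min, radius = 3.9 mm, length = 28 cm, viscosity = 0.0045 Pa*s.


dP = 8*mu*L*Q / (pi*r^4)
Q = 490 mL/min = 8.16667e-06 m^3/s
dP = 113.265 Pa = 113.265 / 133.322 mmHg = 0.8496 mmHg


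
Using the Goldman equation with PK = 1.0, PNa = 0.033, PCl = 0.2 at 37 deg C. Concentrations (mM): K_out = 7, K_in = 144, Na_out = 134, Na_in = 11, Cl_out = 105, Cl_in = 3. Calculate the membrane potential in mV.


Vm = (RT/F)*ln((PK*Ko + PNa*Nao + PCl*Cli)/(PK*Ki + PNa*Nai + PCl*Clo))
Numer = 12.022, Denom = 165.363
Vm = -70.06 mV


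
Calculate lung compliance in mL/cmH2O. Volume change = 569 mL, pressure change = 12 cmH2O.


C = dV / dP
C = 569 / 12
C = 47.42 mL/cmH2O


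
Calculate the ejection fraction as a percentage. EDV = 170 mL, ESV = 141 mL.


SV = EDV - ESV = 170 - 141 = 29 mL
EF = SV/EDV * 100 = 29/170 * 100
EF = 17.06%


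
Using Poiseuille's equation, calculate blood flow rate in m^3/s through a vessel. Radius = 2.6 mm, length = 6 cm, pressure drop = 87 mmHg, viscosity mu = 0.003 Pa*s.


Q = pi*r^4*dP / (8*mu*L)
r = 0.0026 m, L = 0.06 m
dP = 87 mmHg = 11599.014 Pa
Q = 0.001156 m^3/s


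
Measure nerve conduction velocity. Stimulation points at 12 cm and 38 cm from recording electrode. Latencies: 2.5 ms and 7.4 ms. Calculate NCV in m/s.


Distance = (38 - 12) / 100 = 0.26 m
dt = (7.4 - 2.5) / 1000 = 0.0049 s
NCV = dist / dt = 53.06 m/s
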